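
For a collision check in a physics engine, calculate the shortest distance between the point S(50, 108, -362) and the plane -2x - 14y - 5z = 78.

Normal vector n = (-2, -14, -5), and n·(50, 108, -362) - 78 = 120.
|n| = √(4 + 196 + 25) = 15, so the distance is |120|/15 = 8.

8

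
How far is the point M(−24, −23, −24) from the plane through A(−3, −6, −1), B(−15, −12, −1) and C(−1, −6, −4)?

AB = (−12, −6, 0) and AC = (2, 0, −3), so a normal is n = AB × AC = (18, −36, 12).
Then n·(−24, −23, −24) − 150 = −42.
|n| = √(324 + 1296 + 144) = 42, so the distance is |-42|/42 = 1.

1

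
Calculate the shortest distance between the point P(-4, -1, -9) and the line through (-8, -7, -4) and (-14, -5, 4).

√51

A direction vector is d = (-6, 2, 8).
AP = (4, 6, -5); AP·d = -52, |AP|² = 77, |d|² = 104.
distance² = |AP|² − (AP·d)²/|d|² = 77 − 2704/104 = 51, so the distance is √51.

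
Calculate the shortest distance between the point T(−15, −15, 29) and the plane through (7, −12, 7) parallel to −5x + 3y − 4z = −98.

Parallel planes share the normal n = (−5, 3, −4); since (7, −12, 7) lies on the plane, its equation is −5x + 3y − 4z = -99.
d = |(-5)·(-15) + 3·(-15) + (-4)·29 − (-99)| / √(25 + 9 + 16) = |13| / (5√2) = 13/(5√2).

13√2/10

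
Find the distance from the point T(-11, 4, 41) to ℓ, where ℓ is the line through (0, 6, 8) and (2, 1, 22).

√314

A direction vector is d = (2, -5, 14).
AP = (-11, -2, 33); AP·d = 450, |AP|² = 1214, |d|² = 225.
distance² = |AP|² − (AP·d)²/|d|² = 1214 − 202500/225 = 314, so the distance is √314.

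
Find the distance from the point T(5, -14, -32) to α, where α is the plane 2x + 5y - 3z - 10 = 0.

d = |2·5 + 5·(-14) + (-3)·(-32) − 10| / √(4 + 25 + 9) = |26| / √38 = 13√38/19.

13√38/19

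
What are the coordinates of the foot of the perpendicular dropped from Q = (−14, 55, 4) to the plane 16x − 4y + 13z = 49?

(2, 51, 17)

n = (16, −4, 13), |n|² = 441, and n·Q − 49 = -441.
t = -441/441 = -1, so the foot is Q − t·n = (−14, 55, 4) − (-1)·(16, −4, 13) = (2, 51, 17).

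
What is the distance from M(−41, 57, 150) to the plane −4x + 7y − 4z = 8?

5

Normal vector n = (−4, 7, −4), and n·(−41, 57, 150) − 8 = −45.
|n| = √(16 + 49 + 16) = 9, so the distance is |-45|/9 = 5.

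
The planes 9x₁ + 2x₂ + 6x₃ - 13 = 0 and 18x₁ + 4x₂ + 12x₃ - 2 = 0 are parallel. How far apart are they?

Divide the second equation by 2 to match normals: 9x₁ + 2x₂ + 6x₃ = 1.
Both planes have normal n = (9, 2, 6), |n| = 11. Any point on the first plane is at distance |1 − 13|/|n| = 12/11 from the second.

12/11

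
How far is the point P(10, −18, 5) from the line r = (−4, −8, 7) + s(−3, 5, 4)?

Direction vector d = (−3, 5, 4).
AP = (14, −10, −2); AP·d = -100, |AP|² = 300, |d|² = 50.
distance² = |AP|² − (AP·d)²/|d|² = 300 − 10000/50 = 100, so the distance is 10.

10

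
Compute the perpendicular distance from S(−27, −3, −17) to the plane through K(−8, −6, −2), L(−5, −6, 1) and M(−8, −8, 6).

8√2/3

KL = (3, 0, 3) and KM = (0, −2, 8), so a normal is n = KL × KM = (6, −24, −6).
Then n·(−27, −3, −17) − 108 = −96.
|n| = √(36 + 576 + 36) = 18√2, so the distance is |-96|/(18√2) = 8√2/3.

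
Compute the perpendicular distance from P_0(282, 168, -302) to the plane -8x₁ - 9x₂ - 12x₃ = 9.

9

d = |(-8)·282 + (-9)·168 + (-12)·(-302) − 9| / √(64 + 81 + 144) = |-153| / 17 = 9.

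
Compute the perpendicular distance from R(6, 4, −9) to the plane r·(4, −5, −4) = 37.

Normal vector n = (4, −5, −4), and n·(6, 4, −9) − 37 = 3.
|n| = √(16 + 25 + 16) = √57, so the distance is |3|/√57 = √57/19.

√57/19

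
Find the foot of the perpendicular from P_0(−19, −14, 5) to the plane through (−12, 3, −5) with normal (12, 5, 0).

(-7, -9, 5)

The perpendicular from P_0 has direction n = (12, 5, 0): r = (−19, −14, 5) + λ(12, 5, 0).
Substitute into the plane: n·(P_0 + λn) = -129 gives -298 + 169λ = -129, so λ = 1.
Foot = (−19, −14, 5) + 1·(12, 5, 0) = (−7, −9, 5).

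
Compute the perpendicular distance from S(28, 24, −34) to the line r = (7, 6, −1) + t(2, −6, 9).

Direction vector d = (2, −6, 9).
AP = (21, 18, −33); AP·d = -363, |AP|² = 1854, |d|² = 121.
distance² = |AP|² − (AP·d)²/|d|² = 1854 − 131769/121 = 765, so the distance is 3√85.

3√85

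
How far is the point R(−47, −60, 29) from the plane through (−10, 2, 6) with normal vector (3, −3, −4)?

√34/2

The plane has equation n·(r − (−10, 2, 6)) = 0, i.e. n·r = -60.
Then n·(−47, −60, 29) − (−60) = −17.
|n| = √(9 + 9 + 16) = √34, so the distance is |-17|/√34 = 17/√34.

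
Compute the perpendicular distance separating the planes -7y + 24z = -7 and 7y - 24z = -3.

2/5

Divide the second equation by -1 to match normals: -7y + 24z = 3.
Both planes have normal n = (0, -7, 24), |n| = 25. Any point on the first plane is at distance |3 − (-7)|/|n| = 10/25 = 2/5 from the second.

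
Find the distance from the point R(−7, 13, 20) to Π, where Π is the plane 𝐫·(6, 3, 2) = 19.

n = (6, 3, 2); n·P − 19 = 18; |n| = 7; distance = 18/7.

18/7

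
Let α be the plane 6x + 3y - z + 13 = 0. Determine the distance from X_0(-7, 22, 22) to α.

d = |6·(-7) + 3·22 + (-1)·22 − (-13)| / √(36 + 9 + 1) = |15| / √46 = 15√46/46.

15/√46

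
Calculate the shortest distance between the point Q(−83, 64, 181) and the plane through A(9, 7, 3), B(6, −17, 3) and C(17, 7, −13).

9

AB = (−3, −24, 0) and AC = (8, 0, −16), so a normal is n = AB × AC = (384, −48, 192).
d = |384·(-83) + (-48)·64 + 192·181 − 3696| / √(147456 + 2304 + 36864) = |-3888| / 432 = 9.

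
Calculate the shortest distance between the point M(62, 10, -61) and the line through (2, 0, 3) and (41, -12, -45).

2√185

A direction vector is d = (39, -12, -48).
AP = (60, 10, -64), and AP × d = (-1248, 384, -1110).
|AP × d|² = 2937060 and |d|² = 3969, so the distance is √(2937060/3969) = √740 = 2√185.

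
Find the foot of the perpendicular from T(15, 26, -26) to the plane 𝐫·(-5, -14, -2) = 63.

(5, -2, -30)

n = (-5, -14, -2), |n|² = 225, and n·T − 63 = -450.
t = -450/225 = -2, so the foot is T − t·n = (15, 26, -26) − (-2)·(-5, -14, -2) = (5, -2, -30).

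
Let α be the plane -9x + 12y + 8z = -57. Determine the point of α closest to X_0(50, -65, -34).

The perpendicular from X_0 has direction n = (-9, 12, 8): r = (50, -65, -34) + t(-9, 12, 8).
Substitute into the plane: n·(X_0 + tn) = -57 gives -1502 + 289t = -57, so t = 5.
Foot = (50, -65, -34) + 5·(-9, 12, 8) = (5, -5, 6).

(5, -5, 6)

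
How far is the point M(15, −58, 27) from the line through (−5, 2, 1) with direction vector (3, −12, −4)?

2√493

Direction vector d = (3, −12, −4).
AP = (20, −60, 26), and AP × d = (552, 158, −60).
|AP × d|² = 333268 and |d|² = 169, so the distance is √(333268/169) = √1972 = 2√493.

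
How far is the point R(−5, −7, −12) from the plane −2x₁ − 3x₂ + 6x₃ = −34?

d = |(-2)·(-5) + (-3)·(-7) + 6·(-12) − (-34)| / √(4 + 9 + 36) = |-7| / 7 = 1.

1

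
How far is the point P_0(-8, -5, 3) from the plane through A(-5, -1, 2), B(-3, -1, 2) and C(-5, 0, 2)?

1

AB = (2, 0, 0) and AC = (0, 1, 0), so a normal is n = AB × AC = (0, 0, 2).
Then n·(-8, -5, 3) - 4 = 2.
|n| = √(0 + 0 + 4) = 2, so the distance is |2|/2 = 1.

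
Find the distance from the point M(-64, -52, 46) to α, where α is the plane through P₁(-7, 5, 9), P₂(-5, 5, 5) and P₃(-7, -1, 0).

P₁P₂ = (2, 0, -4) and P₁P₃ = (0, -6, -9), so a normal is n = P₁P₂ × P₁P₃ = (-24, 18, -12).
n = (-24, 18, -12); n·P − 150 = -102; |n| = 6√29; distance = 102/(6√29) = 17√29/29.

17/√29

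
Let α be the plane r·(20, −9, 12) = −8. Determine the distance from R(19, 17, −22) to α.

29/25

Normal vector n = (20, −9, 12), and n·(19, 17, −22) − (−8) = −29.
|n| = √(400 + 81 + 144) = 25, so the distance is |-29|/25 = 29/25.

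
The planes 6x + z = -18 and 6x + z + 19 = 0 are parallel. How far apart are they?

Both planes have normal n = (6, 0, 1), |n| = √37. Any point on the first plane is at distance |(-19) − (-18)|/|n| = 1/√37 from the second.

1/√37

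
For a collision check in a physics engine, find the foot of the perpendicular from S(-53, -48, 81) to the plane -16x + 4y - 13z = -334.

n = (-16, 4, -13), |n|² = 441, and n·S − (-334) = -63.
t = -63/441 = -1/7, so the foot is S − t·n = (-53, -48, 81) − (-1/7)·(-16, 4, -13) = (-387/7, -332/7, 554/7).

(-387/7, -332/7, 554/7)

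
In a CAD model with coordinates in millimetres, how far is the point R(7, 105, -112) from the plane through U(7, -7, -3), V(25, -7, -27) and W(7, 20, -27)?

UV = (18, 0, -24) and UW = (0, 27, -24), so a normal is n = UV × UW = (648, 432, 486).
d = |648·7 + 432·105 + 486·(-112) − 54| / √(419904 + 186624 + 236196) = |-4590| / 918 = 5.

5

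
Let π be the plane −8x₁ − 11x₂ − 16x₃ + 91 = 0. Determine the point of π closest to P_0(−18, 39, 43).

The perpendicular from P_0 has direction n = (−8, −11, −16): r = (−18, 39, 43) + μ(−8, −11, −16).
Substitute into the plane: n·(P_0 + μn) = -91 gives -973 + 441μ = -91, so μ = 2.
Foot = (−18, 39, 43) + 2·(−8, −11, −16) = (−34, 17, 11).

(-34, 17, 11)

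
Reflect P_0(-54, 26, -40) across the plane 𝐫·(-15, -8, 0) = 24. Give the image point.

n = (-15, -8, 0), |n|² = 289, n·P_0 − 24 = 578, so t = 578/289 = 2.
Foot F = P_0 − 2·n = (-24, 42, -40); the reflection is 2F − P_0 = (6, 58, -40).

(6, 58, -40)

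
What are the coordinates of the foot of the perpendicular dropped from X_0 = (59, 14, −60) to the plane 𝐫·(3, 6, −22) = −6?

n = (3, 6, −22), |n|² = 529, and n·X_0 − (-6) = 1587.
t = 1587/529 = 3, so the foot is X_0 − t·n = (59, 14, −60) − 3·(3, 6, −22) = (50, −4, 6).

(50, -4, 6)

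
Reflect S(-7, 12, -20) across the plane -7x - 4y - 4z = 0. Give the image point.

With n = (-7, -4, -4), the signed offset is (n·S − 0)/|n|² = 81/81 = 1.
S' = S − 2t·n = (-7, 12, -20) − 2·(-7, -4, -4) = (7, 20, -12).

(7, 20, -12)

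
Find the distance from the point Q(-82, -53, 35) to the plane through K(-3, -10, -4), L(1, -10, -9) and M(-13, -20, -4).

KL = (4, 0, -5) and KM = (-10, -10, 0), so a normal is n = KL × KM = (-50, 50, -40).
Then n·(-82, -53, 35) - (-190) = 240.
|n| = √(2500 + 2500 + 1600) = 10√66, so the distance is |240|/(10√66) = 4√66/11.

24/√66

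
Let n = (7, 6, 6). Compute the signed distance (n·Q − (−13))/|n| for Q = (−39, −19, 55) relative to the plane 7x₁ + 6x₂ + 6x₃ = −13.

-4

n·Q − (-13) = -44.
|n| = 11, so the signed distance is -44/11 = -4.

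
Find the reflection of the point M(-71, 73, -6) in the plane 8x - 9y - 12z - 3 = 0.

(-7, 1, -102)

n = (8, -9, -12), |n|² = 289, n·M − 3 = -1156, so t = -1156/289 = -4.
Foot F = M − (-4)·n = (-39, 37, -54); the reflection is 2F − M = (-7, 1, -102).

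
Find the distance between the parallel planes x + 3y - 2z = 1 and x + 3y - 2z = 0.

Both planes have normal n = (1, 3, -2), |n| = √14. Any point on the first plane is at distance |0 − 1|/|n| = 1/√14 from the second.

1/√14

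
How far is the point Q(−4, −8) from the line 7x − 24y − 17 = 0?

The normal to the line is n = (7, −24) with |n| = 25.
|n·Q − 17| = |164 − 17| = 147, so the distance is 147/25.

147/25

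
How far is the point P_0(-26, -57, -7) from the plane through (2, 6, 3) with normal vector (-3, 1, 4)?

19√26/26

The plane has equation n·(r − (2, 6, 3)) = 0, i.e. n·r = 12.
d = |(-3)·(-26) + 1·(-57) + 4·(-7) − 12| / √(9 + 1 + 16) = |-19| / √26 = 19/√26.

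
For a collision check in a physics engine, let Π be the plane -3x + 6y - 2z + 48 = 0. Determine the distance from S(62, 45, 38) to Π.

Normal vector n = (-3, 6, -2), and n·(62, 45, 38) - (-48) = 56.
|n| = √(9 + 36 + 4) = 7, so the distance is |56|/7 = 8.

8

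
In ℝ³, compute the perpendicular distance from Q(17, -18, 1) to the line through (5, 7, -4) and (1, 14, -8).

A direction vector is d = (-4, 7, -4).
AP = (12, -25, 5), and AP × d = (65, 28, -16).
|AP × d|² = 5265 and |d|² = 81, so the distance is √(5265/81) = √65.

√65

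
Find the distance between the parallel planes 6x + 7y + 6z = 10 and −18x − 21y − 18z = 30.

Divide the second equation by -3 to match normals: 6x + 7y + 6z = -10.
With common normal n = (6, 7, 6) (|n| = 11), the distance is |10 − (-10)|/|n| = 20/11.

20/11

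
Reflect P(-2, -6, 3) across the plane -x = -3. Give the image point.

n = (-1, 0, 0), |n|² = 1, n·P − (-3) = 5, so t = 5/1 = 5.
Foot F = P − 5·n = (3, -6, 3); the reflection is 2F − P = (8, -6, 3).

(8, -6, 3)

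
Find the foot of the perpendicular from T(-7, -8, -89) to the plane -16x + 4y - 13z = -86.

(41, -20, -50)

The perpendicular from T has direction n = (-16, 4, -13): r = (-7, -8, -89) + t(-16, 4, -13).
Substitute into the plane: n·(T + tn) = -86 gives 1237 + 441t = -86, so t = -3.
Foot = (-7, -8, -89) + (-3)·(-16, 4, -13) = (41, -20, -50).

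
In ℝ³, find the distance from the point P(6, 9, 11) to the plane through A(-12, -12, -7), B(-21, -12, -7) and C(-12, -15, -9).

AB = (-9, 0, 0) and AC = (0, -3, -2), so a normal is n = AB × AC = (0, -18, 27).
n = (0, -18, 27); n·P − 27 = 108; |n| = 9√13; distance = 108/(9√13) = 12√13/13.

12√13/13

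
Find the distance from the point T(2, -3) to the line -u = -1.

1

The normal to the line is n = (-1, 0) with |n| = 1.
|n·T − (-1)| = |-2 − (-1)| = 1, so the distance is 1/1 = 1.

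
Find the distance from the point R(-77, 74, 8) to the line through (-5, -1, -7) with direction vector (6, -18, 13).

3√697

Direction vector d = (6, -18, 13).
AP = (-72, 75, 15), and AP × d = (1245, 1026, 846).
|AP × d|² = 3318417 and |d|² = 529, so the distance is √(3318417/529) = √6273 = 3√697.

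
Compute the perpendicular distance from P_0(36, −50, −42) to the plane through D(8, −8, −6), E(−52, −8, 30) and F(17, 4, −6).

6/25

DE = (−60, 0, 36) and DF = (9, 12, 0), so a normal is n = DE × DF = (−432, 324, −720).
d = |(-432)·36 + 324·(-50) + (-720)·(-42) − (-1728)| / √(186624 + 104976 + 518400) = |216| / 900 = 6/25.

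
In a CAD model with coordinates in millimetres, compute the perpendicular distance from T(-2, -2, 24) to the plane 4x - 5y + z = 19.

√42/6

Normal vector n = (4, -5, 1), and n·(-2, -2, 24) - 19 = 7.
|n| = √(16 + 25 + 1) = √42, so the distance is |7|/√42 = 7/√42.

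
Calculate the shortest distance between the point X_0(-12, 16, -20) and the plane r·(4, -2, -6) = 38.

Normal vector n = (4, -2, -6), and n·(-12, 16, -20) - 38 = 2.
|n| = √(16 + 4 + 36) = 2√14, so the distance is |2|/(2√14) = 1/√14.

1/√14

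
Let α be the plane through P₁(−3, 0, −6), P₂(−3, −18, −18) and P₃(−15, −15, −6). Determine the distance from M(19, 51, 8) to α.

10/√77

P₁P₂ = (0, −18, −12) and P₁P₃ = (−12, −15, 0), so a normal is n = P₁P₂ × P₁P₃ = (−180, 144, −216).
d = |(-180)·19 + 144·51 + (-216)·8 − 1836| / √(32400 + 20736 + 46656) = |360| / (36√77) = 10/√77.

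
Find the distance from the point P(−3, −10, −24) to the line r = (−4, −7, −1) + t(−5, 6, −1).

7√11

Direction vector d = (−5, 6, −1).
AP = (1, −3, −23); AP·d = 0, |AP|² = 539, |d|² = 62.
distance² = |AP|² − (AP·d)²/|d|² = 539 − 0/62 = 539, so the distance is 7√11.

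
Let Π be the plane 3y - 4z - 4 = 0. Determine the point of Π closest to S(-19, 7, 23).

The perpendicular from S has direction n = (0, 3, -4): r = (-19, 7, 23) + t(0, 3, -4).
Substitute into the plane: n·(S + tn) = 4 gives -71 + 25t = 4, so t = 3.
Foot = (-19, 7, 23) + 3·(0, 3, -4) = (-19, 16, 11).

(-19, 16, 11)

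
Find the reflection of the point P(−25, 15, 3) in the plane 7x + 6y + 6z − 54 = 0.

(-11, 27, 15)

With n = (7, 6, 6), the signed offset is (n·P − 54)/|n|² = -121/121 = -1.
P' = P − 2t·n = (−25, 15, 3) − (-2)·(7, 6, 6) = (−11, 27, 15).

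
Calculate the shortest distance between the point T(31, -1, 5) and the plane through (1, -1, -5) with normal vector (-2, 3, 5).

The plane has equation n·(r − (1, -1, -5)) = 0, i.e. n·r = -30.
Then n·(31, -1, 5) - (-30) = -10.
|n| = √(4 + 9 + 25) = √38, so the distance is |-10|/√38 = 10/√38.

5√38/19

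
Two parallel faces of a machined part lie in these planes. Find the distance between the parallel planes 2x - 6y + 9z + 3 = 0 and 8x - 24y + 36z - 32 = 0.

1

Divide the second equation by 4 to match normals: 2x - 6y + 9z = 8.
Both planes have normal n = (2, -6, 9), |n| = 11. Any point on the first plane is at distance |8 − (-3)|/|n| = 11/11 = 1 from the second.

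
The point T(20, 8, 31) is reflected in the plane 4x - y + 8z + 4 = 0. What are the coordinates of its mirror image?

n = (4, -1, 8), |n|² = 81, n·T − (-4) = 324, so t = 324/81 = 4.
Foot F = T − 4·n = (4, 12, -1); the reflection is 2F − T = (-12, 16, -33).

(-12, 16, -33)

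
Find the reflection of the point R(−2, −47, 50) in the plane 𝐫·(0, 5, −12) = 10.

n = (0, 5, −12), |n|² = 169, n·R − 10 = -845, so t = -845/169 = -5.
Foot F = R − (-5)·n = (−2, −22, −10); the reflection is 2F − R = (−2, 3, −70).

(-2, 3, -70)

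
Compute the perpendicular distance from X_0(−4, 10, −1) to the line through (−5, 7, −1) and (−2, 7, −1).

3

A direction vector is d = (3, 0, 0).
AP = (1, 3, 0), and AP × d = (0, 0, −9).
|AP × d|² = 81 and |d|² = 9, so the distance is √(81/9) = √9 = 3.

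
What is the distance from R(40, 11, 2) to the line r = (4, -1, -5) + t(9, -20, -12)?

Direction vector d = (9, -20, -12).
AP = (36, 12, 7); AP·d = 0, |AP|² = 1489, |d|² = 625.
distance² = |AP|² − (AP·d)²/|d|² = 1489 − 0/625 = 1489, so the distance is √1489.

√1489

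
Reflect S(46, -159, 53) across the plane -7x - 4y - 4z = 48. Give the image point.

n = (-7, -4, -4), |n|² = 81, n·S − 48 = 54, so t = 54/81 = 2/3.
Foot F = S − (2/3)·n = (152/3, -469/3, 167/3); the reflection is 2F − S = (166/3, -461/3, 175/3).

(166/3, -461/3, 175/3)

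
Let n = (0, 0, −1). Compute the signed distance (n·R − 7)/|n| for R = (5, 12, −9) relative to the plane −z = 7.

n·R − 7 = 2.
|n| = 1, so the signed distance is 2/1 = 2.

2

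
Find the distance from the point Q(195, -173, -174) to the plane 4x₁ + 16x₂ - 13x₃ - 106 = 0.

d = |4·195 + 16·(-173) + (-13)·(-174) − 106| / √(16 + 256 + 169) = |168| / 21 = 8.

8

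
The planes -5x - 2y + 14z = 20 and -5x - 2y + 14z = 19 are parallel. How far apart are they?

1/15

With common normal n = (-5, -2, 14) (|n| = 15), the distance is |20 − 19|/|n| = 1/15.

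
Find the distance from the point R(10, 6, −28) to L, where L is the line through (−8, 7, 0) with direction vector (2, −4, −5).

Direction vector d = (2, −4, −5).
AP = (18, −1, −28); AP·d = 180, |AP|² = 1109, |d|² = 45.
distance² = |AP|² − (AP·d)²/|d|² = 1109 − 32400/45 = 389, so the distance is √389.

√389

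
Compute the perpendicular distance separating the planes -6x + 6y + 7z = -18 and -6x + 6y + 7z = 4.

Both planes have normal n = (-6, 6, 7), |n| = 11. Any point on the first plane is at distance |4 − (-18)|/|n| = 22/11 = 2 from the second.

2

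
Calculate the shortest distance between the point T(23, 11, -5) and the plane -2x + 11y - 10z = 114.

11/15

n = (-2, 11, -10); n·P − 114 = 11; |n| = 15; distance = 11/15.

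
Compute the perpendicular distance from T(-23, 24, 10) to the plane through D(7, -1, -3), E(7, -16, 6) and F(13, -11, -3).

10/√59

DE = (0, -15, 9) and DF = (6, -10, 0), so a normal is n = DE × DF = (90, 54, 90).
Then n·(-23, 24, 10) - 306 = -180.
|n| = √(8100 + 2916 + 8100) = 18√59, so the distance is |-180|/(18√59) = 10√59/59.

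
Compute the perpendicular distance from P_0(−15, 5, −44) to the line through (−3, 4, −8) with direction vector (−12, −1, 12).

24√2

Direction vector d = (−12, −1, 12).
AP = (−12, 1, −36); AP·d = -289, |AP|² = 1441, |d|² = 289.
distance² = |AP|² − (AP·d)²/|d|² = 1441 − 83521/289 = 1152, so the distance is 24√2.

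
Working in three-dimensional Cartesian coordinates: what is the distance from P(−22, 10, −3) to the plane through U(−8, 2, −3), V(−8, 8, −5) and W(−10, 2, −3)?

4√10/5

UV = (0, 6, −2) and UW = (−2, 0, 0), so a normal is n = UV × UW = (0, 4, 12).
n = (0, 4, 12); n·P − (-28) = 32; |n| = 4√10; distance = 32/(4√10) = 8/√10.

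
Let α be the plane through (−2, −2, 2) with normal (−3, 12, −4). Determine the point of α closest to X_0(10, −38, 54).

(-2, 10, 38)

n = (−3, 12, −4), |n|² = 169, and n·X_0 − (-26) = -676.
t = -676/169 = -4, so the foot is X_0 − t·n = (10, −38, 54) − (-4)·(−3, 12, −4) = (−2, 10, 38).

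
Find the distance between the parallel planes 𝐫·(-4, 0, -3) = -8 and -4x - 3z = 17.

With common normal n = (-4, 0, -3) (|n| = 5), the distance is |(-8) − 17|/|n| = 25/5 = 5.

5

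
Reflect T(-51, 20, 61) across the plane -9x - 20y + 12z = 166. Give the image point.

(-33, 60, 37)

n = (-9, -20, 12), |n|² = 625, n·T − 166 = 625, so t = 625/625 = 1.
Foot F = T − 1·n = (-42, 40, 49); the reflection is 2F − T = (-33, 60, 37).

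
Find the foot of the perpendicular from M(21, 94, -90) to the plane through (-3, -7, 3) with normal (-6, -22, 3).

The perpendicular from M has direction n = (-6, -22, 3): r = (21, 94, -90) + t(-6, -22, 3).
Substitute into the plane: n·(M + tn) = 181 gives -2464 + 529t = 181, so t = 5.
Foot = (21, 94, -90) + 5·(-6, -22, 3) = (-9, -16, -75).

(-9, -16, -75)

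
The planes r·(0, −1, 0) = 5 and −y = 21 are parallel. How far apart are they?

16

With common normal n = (0, −1, 0) (|n| = 1), the distance is |5 − 21|/|n| = 16/1 = 16.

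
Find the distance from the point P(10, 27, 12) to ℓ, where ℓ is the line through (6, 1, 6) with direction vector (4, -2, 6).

Direction vector d = (4, -2, 6).
AP = (4, 26, 6); AP·d = 0, |AP|² = 728, |d|² = 56.
distance² = |AP|² − (AP·d)²/|d|² = 728 − 0/56 = 728, so the distance is 2√182.

2√182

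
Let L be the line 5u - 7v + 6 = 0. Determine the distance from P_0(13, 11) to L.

6/√74

d = |5·13 + (-7)·11 − (-6)| / √(25 + 49) = |-6|/√74 = 3√74/37.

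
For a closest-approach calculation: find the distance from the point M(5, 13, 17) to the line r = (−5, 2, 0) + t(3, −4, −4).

√346

Direction vector d = (3, −4, −4).
AP = (10, 11, 17), and AP × d = (24, 91, −73).
|AP × d|² = 14186 and |d|² = 41, so the distance is √(14186/41) = √346.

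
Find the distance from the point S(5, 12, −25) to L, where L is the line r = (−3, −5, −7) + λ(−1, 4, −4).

√149

Direction vector d = (−1, 4, −4).
AP = (8, 17, −18); AP·d = 132, |AP|² = 677, |d|² = 33.
distance² = |AP|² − (AP·d)²/|d|² = 677 − 17424/33 = 149, so the distance is √149.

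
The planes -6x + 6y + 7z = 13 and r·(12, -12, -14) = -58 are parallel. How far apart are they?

16/11

Divide the second equation by -2 to match normals: -6x + 6y + 7z = 29.
Both planes have normal n = (-6, 6, 7), |n| = 11. Any point on the first plane is at distance |29 − 13|/|n| = 16/11 from the second.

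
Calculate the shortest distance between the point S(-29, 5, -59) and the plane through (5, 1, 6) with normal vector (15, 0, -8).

The plane has equation n·(r − (5, 1, 6)) = 0, i.e. n·r = 27.
n = (15, 0, -8); n·P − 27 = 10; |n| = 17; distance = 10/17.

10/17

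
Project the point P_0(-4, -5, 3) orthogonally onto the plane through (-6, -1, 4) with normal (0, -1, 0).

(-4, -1, 3)

The perpendicular from P_0 has direction n = (0, -1, 0): r = (-4, -5, 3) + λ(0, -1, 0).
Substitute into the plane: n·(P_0 + λn) = 1 gives 5 + 1λ = 1, so λ = -4.
Foot = (-4, -5, 3) + (-4)·(0, -1, 0) = (-4, -1, 3).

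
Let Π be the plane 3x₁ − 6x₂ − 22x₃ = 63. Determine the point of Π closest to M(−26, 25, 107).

(-11, -5, -3)

The perpendicular from M has direction n = (3, −6, −22): r = (−26, 25, 107) + λ(3, −6, −22).
Substitute into the plane: n·(M + λn) = 63 gives -2582 + 529λ = 63, so λ = 5.
Foot = (−26, 25, 107) + 5·(3, −6, −22) = (−11, −5, −3).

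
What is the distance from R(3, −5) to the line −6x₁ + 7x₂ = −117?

The normal to the line is n = (−6, 7) with |n| = √85.
|n·R − (-117)| = |-53 − (-117)| = 64, so the distance is 64/√85 = 64√85/85.

64/√85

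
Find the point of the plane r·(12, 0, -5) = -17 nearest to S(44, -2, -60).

n = (12, 0, -5), |n|² = 169, and n·S − (-17) = 845.
t = 845/169 = 5, so the foot is S − t·n = (44, -2, -60) − 5·(12, 0, -5) = (-16, -2, -35).

(-16, -2, -35)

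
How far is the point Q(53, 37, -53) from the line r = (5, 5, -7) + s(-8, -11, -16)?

2√1361

Direction vector d = (-8, -11, -16).
AP = (48, 32, -46); AP·d = 0, |AP|² = 5444, |d|² = 441.
distance² = |AP|² − (AP·d)²/|d|² = 5444 − 0/441 = 5444, so the distance is 2√1361.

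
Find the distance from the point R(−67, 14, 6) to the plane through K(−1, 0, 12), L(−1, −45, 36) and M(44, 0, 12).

22/17

KL = (0, −45, 24) and KM = (45, 0, 0), so a normal is n = KL × KM = (0, 1080, 2025).
d = |1080·14 + 2025·6 − 24300| / √(0 + 1166400 + 4100625) = |2970| / 2295 = 22/17.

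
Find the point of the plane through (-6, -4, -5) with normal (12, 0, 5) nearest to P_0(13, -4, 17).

n = (12, 0, 5), |n|² = 169, and n·P_0 − (-97) = 338.
t = 338/169 = 2, so the foot is P_0 − t·n = (13, -4, 17) − 2·(12, 0, 5) = (-11, -4, 7).

(-11, -4, 7)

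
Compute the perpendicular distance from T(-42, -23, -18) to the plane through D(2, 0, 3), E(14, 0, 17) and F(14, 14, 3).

DE = (12, 0, 14) and DF = (12, 14, 0), so a normal is n = DE × DF = (-196, 168, 168).
d = |(-196)·(-42) + 168·(-23) + 168·(-18) − 112| / √(38416 + 28224 + 28224) = |1232| / 308 = 4.

4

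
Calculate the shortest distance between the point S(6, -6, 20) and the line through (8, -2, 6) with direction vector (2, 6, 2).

6√6

Direction vector d = (2, 6, 2).
AP = (-2, -4, 14); AP·d = 0, |AP|² = 216, |d|² = 44.
distance² = |AP|² − (AP·d)²/|d|² = 216 − 0/44 = 216, so the distance is 6√6.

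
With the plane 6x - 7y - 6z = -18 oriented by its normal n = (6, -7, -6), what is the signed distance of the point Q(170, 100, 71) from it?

-8

n·Q − (-18) = -88.
|n| = 11, so the signed distance is -88/11 = -8.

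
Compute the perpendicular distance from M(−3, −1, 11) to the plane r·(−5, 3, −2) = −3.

Normal vector n = (−5, 3, −2), and n·(−3, −1, 11) − (−3) = −7.
|n| = √(25 + 9 + 4) = √38, so the distance is |-7|/√38 = 7√38/38.

7/√38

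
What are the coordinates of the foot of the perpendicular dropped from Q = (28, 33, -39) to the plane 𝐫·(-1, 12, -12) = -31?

(31, -3, -3)

The perpendicular from Q has direction n = (-1, 12, -12): r = (28, 33, -39) + μ(-1, 12, -12).
Substitute into the plane: n·(Q + μn) = -31 gives 836 + 289μ = -31, so μ = -3.
Foot = (28, 33, -39) + (-3)·(-1, 12, -12) = (31, -3, -3).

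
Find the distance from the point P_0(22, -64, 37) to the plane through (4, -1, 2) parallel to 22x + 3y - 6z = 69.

Parallel planes share the normal n = (22, 3, -6); since (4, -1, 2) lies on the plane, its equation is 22x + 3y - 6z = 73.
Then n·(22, -64, 37) - 73 = -3.
|n| = √(484 + 9 + 36) = 23, so the distance is |-3|/23 = 3/23.

3/23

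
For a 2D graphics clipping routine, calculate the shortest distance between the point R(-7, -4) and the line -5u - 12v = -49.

d = |(-5)·(-7) + (-12)·(-4) − (-49)| / √(25 + 144) = |132|/13 = 132/13.

132/13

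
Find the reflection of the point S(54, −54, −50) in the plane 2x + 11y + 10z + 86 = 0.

(70, 34, 30)

With n = (2, 11, 10), the signed offset is (n·S − (-86))/|n|² = -900/225 = -4.
S' = S − 2t·n = (54, −54, −50) − (-8)·(2, 11, 10) = (70, 34, 30).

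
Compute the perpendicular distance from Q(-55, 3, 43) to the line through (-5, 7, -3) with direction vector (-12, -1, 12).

Direction vector d = (-12, -1, 12).
AP = (-50, -4, 46); AP·d = 1156, |AP|² = 4632, |d|² = 289.
distance² = |AP|² − (AP·d)²/|d|² = 4632 − 1336336/289 = 8, so the distance is 2√2.

2√2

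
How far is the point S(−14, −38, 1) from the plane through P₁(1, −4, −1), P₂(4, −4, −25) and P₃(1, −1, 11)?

P₁P₂ = (3, 0, −24) and P₁P₃ = (0, 3, 12), so a normal is n = P₁P₂ × P₁P₃ = (72, −36, 9).
d = |72·(-14) + (-36)·(-38) + 9·1 − 207| / √(5184 + 1296 + 81) = |162| / 81 = 2.

2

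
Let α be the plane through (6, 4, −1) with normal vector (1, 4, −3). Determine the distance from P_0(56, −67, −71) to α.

24/√26

The plane has equation n·(r − (6, 4, −1)) = 0, i.e. n·r = 25.
Then n·(56, −67, −71) − 25 = −24.
|n| = √(1 + 16 + 9) = √26, so the distance is |-24|/√26 = 12√26/13.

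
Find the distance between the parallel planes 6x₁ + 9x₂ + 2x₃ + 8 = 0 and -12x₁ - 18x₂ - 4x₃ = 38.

Divide the second equation by -2 to match normals: 6x₁ + 9x₂ + 2x₃ = -19.
With common normal n = (6, 9, 2) (|n| = 11), the distance is |(-8) − (-19)|/|n| = 11/11 = 1.

1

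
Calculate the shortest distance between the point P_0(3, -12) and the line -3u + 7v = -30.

63/√58

d = |(-3)·3 + 7·(-12) − (-30)| / √(9 + 49) = |-63|/√58 = 63/√58.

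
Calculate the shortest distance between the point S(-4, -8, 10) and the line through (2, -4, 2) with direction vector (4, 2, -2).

Direction vector d = (4, 2, -2).
AP = (-6, -4, 8); AP·d = -48, |AP|² = 116, |d|² = 24.
distance² = |AP|² − (AP·d)²/|d|² = 116 − 2304/24 = 20, so the distance is 2√5.

2√5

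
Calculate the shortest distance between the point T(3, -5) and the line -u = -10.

7

The normal to the line is n = (-1, 0) with |n| = 1.
|n·T − (-10)| = |-3 − (-10)| = 7, so the distance is 7/1 = 7.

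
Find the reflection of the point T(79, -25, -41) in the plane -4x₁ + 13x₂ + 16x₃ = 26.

n = (-4, 13, 16), |n|² = 441, n·T − 26 = -1323, so t = -1323/441 = -3.
Foot F = T − (-3)·n = (67, 14, 7); the reflection is 2F − T = (55, 53, 55).

(55, 53, 55)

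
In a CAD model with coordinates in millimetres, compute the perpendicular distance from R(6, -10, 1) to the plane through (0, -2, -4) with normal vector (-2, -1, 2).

The plane has equation n·(r − (0, -2, -4)) = 0, i.e. n·r = -6.
Then n·(6, -10, 1) - (-6) = 6.
|n| = √(4 + 1 + 4) = 3, so the distance is |6|/3 = 2.

2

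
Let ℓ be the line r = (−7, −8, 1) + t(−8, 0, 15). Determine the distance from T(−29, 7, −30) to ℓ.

√1381

Direction vector d = (−8, 0, 15).
AP = (−22, 15, −31), and AP × d = (225, 578, 120).
|AP × d|² = 399109 and |d|² = 289, so the distance is √(399109/289) = √1381.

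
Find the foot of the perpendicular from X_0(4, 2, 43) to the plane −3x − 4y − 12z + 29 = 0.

(-5, -10, 7)

The perpendicular from X_0 has direction n = (−3, −4, −12): r = (4, 2, 43) + λ(−3, −4, −12).
Substitute into the plane: n·(X_0 + λn) = -29 gives -536 + 169λ = -29, so λ = 3.
Foot = (4, 2, 43) + 3·(−3, −4, −12) = (−5, −10, 7).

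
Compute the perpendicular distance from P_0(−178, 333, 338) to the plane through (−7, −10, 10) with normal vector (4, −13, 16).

5

The plane has equation n·(r − (−7, −10, 10)) = 0, i.e. n·r = 262.
Then n·(−178, 333, 338) − 262 = 105.
|n| = √(16 + 169 + 256) = 21, so the distance is |105|/21 = 5.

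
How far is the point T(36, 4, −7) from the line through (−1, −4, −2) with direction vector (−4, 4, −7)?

Direction vector d = (−4, 4, −7).
AP = (37, 8, −5); AP·d = -81, |AP|² = 1458, |d|² = 81.
distance² = |AP|² − (AP·d)²/|d|² = 1458 − 6561/81 = 1377, so the distance is 9√17.

9√17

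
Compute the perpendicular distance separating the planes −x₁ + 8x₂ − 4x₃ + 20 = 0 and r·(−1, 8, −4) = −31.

11/9

Both planes have normal n = (−1, 8, −4), |n| = 9. Any point on the first plane is at distance |(-31) − (-20)|/|n| = 11/9 from the second.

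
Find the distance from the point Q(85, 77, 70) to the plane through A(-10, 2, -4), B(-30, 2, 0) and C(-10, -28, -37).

AB = (-20, 0, 4) and AC = (0, -30, -33), so a normal is n = AB × AC = (120, -660, 600).
Then n·(85, 77, 70) - (-4920) = 6300.
|n| = √(14400 + 435600 + 360000) = 900, so the distance is |6300|/900 = 7.

7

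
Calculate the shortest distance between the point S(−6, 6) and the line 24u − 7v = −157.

29/25

d = |24·(-6) + (-7)·6 − (-157)| / √(576 + 49) = |-29|/25 = 29/25.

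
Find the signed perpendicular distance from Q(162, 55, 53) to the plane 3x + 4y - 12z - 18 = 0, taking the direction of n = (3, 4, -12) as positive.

n·Q − 18 = 52.
|n| = 13, so the signed distance is 52/13 = 4.

4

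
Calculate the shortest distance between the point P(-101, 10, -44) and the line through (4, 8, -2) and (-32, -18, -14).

3√481

A direction vector is d = (-36, -26, -12).
AP = (-105, 2, -42), and AP × d = (-1116, 252, 2802).
|AP × d|² = 9160164 and |d|² = 2116, so the distance is √(9160164/2116) = √4329 = 3√481.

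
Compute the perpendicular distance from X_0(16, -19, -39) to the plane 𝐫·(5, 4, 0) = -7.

Normal vector n = (5, 4, 0), and n·(16, -19, -39) - (-7) = 11.
|n| = √(25 + 16 + 0) = √41, so the distance is |11|/√41 = 11/√41.

11/√41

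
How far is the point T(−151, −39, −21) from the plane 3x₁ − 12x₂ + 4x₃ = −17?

4

n = (3, −12, 4); n·P − (-17) = -52; |n| = 13; distance = 52/13 = 4.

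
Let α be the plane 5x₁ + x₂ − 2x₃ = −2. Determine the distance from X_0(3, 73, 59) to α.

n = (5, 1, −2); n·P − (-2) = -28; |n| = √30; distance = 28/√30 = 14√30/15.

28/√30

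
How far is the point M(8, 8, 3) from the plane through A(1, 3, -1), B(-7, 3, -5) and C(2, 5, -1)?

AB = (-8, 0, -4) and AC = (1, 2, 0), so a normal is n = AB × AC = (8, -4, -16).
Then n·(8, 8, 3) - 12 = -28.
|n| = √(64 + 16 + 256) = 4√21, so the distance is |-28|/(4√21) = 7/√21.

√21/3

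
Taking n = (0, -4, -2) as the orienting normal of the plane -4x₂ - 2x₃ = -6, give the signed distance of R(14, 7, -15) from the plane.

4√5/5

n·R − (-6) = 8.
|n| = 2√5, so the signed distance is 4√5/5.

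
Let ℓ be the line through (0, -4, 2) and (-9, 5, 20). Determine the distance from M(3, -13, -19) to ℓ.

A direction vector is d = (-9, 9, 18).
AP = (3, -9, -21); AP·d = -486, |AP|² = 531, |d|² = 486.
distance² = |AP|² − (AP·d)²/|d|² = 531 − 236196/486 = 45, so the distance is 3√5.

3√5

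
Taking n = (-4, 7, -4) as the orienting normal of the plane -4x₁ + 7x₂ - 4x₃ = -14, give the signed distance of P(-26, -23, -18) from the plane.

29/9

n·P − (-14) = 29.
|n| = 9, so the signed distance is 29/9.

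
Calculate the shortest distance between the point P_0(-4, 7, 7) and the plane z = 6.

Normal vector n = (0, 0, 1), and n·(-4, 7, 7) - 6 = 1.
|n| = √(0 + 0 + 1) = 1, so the distance is |1|/1 = 1.

1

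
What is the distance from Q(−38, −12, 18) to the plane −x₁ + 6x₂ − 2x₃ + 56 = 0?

14/√41

Normal vector n = (−1, 6, −2), and n·(−38, −12, 18) − (−56) = −14.
|n| = √(1 + 36 + 4) = √41, so the distance is |-14|/√41 = 14√41/41.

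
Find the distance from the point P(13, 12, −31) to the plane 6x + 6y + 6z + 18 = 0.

d = |6·13 + 6·12 + 6·(-31) − (-18)| / √(36 + 36 + 36) = |-18| / (6√3) = √3.

√3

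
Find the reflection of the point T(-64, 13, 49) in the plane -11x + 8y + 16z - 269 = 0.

n = (-11, 8, 16), |n|² = 441, n·T − 269 = 1323, so t = 1323/441 = 3.
Foot F = T − 3·n = (-31, -11, 1); the reflection is 2F − T = (2, -35, -47).

(2, -35, -47)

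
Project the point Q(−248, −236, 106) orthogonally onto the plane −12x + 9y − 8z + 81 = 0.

(-4156/17, -4057/17, 1842/17)

n = (−12, 9, −8), |n|² = 289, and n·Q − (-81) = 85.
t = 85/289 = 5/17, so the foot is Q − t·n = (−248, −236, 106) − (5/17)·(−12, 9, −8) = (−4156/17, −4057/17, 1842/17).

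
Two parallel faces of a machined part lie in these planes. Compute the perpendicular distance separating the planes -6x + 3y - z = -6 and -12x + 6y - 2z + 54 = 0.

Divide the second equation by 2 to match normals: -6x + 3y - z = -27.
Both planes have normal n = (-6, 3, -1), |n| = √46. Any point on the first plane is at distance |(-27) − (-6)|/|n| = 21/√46 = 21√46/46 from the second.

21/√46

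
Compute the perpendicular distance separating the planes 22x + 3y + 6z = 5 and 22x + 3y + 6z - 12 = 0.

7/23

With common normal n = (22, 3, 6) (|n| = 23), the distance is |5 − 12|/|n| = 7/23.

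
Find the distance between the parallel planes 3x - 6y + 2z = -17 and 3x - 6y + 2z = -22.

Both planes have normal n = (3, -6, 2), |n| = 7. Any point on the first plane is at distance |(-22) − (-17)|/|n| = 5/7 from the second.

5/7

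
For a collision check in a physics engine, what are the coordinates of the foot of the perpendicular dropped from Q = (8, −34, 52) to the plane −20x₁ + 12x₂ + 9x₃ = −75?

(36/5, -838/25, 1309/25)

n = (−20, 12, 9), |n|² = 625, and n·Q − (-75) = -25.
t = -25/625 = -1/25, so the foot is Q − t·n = (8, −34, 52) − (-1/25)·(−20, 12, 9) = (36/5, −838/25, 1309/25).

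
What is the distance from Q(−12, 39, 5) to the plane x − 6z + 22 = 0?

d = |1·(-12) + (-6)·5 − (-22)| / √(1 + 0 + 36) = |-20| / √37 = 20√37/37.

20/√37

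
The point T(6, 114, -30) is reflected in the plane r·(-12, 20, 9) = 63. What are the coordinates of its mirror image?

n = (-12, 20, 9), |n|² = 625, n·T − 63 = 1875, so t = 1875/625 = 3.
Foot F = T − 3·n = (42, 54, -57); the reflection is 2F − T = (78, -6, -84).

(78, -6, -84)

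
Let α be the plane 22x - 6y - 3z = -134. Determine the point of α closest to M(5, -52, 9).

n = (22, -6, -3), |n|² = 529, and n·M − (-134) = 529.
t = 529/529 = 1, so the foot is M − t·n = (5, -52, 9) − 1·(22, -6, -3) = (-17, -46, 12).

(-17, -46, 12)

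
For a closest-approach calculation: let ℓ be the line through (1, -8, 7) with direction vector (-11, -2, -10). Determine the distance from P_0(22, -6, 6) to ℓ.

Direction vector d = (-11, -2, -10).
AP = (21, 2, -1), and AP × d = (-22, 221, -20).
|AP × d|² = 49725 and |d|² = 225, so the distance is √(49725/225) = √221.

√221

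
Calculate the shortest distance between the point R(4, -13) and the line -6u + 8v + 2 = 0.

d = |(-6)·4 + 8·(-13) − (-2)| / √(36 + 64) = |-126|/10 = 63/5.

63/5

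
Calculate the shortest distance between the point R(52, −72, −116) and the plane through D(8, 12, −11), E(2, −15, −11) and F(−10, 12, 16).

DE = (−6, −27, 0) and DF = (−18, 0, 27), so a normal is n = DE × DF = (−729, 162, −486).
n = (−729, 162, −486); n·P − 1458 = 5346; |n| = 891; distance = 5346/891 = 6.

6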